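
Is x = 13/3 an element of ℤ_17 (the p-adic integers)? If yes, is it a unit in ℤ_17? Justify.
x ∈ ℤ_17^× (unit); v_17(x) = 0

ℤ_17 = {x ∈ ℚ_17 : v_17(x) ≥ 0} and ℤ_17^× = {x ∈ ℤ_17 : v_17(x) = 0}. Here v_17(13/3) = v_17(num) − v_17(den) = 0; compare against these criteria.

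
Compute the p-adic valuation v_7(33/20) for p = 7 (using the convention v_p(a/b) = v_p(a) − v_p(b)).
v_7(33/20) = 0

Factor powers of 7 from the numerator and denominator of the reduced fraction: 33 = 7^0 · 33 and 20 = 7^0 · 20. Apply v_p(a/b) = v_p(a) − v_p(b): v_7(33/20) = 0 − 0 = 0.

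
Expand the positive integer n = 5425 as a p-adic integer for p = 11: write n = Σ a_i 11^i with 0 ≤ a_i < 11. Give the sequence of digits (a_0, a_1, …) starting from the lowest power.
(a_0, a_1, …) = (2, 9, 0, 4)

Repeated division by 11 gives the digits low-to-high: 5425 = 2 + 9·11^1 + 4·11^3. Digit sequence: (2, 9, 0, 4).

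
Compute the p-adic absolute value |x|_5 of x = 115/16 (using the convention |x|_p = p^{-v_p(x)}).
|115/16|_5 = 1/5

Step 1 — compute v_5(x) by factoring powers of 5 out of the numerator and denominator: v_5(115/16) = 1. Step 2 — apply |x|_p = p^{-v_p(x)} = 5^{-1} = 1/5.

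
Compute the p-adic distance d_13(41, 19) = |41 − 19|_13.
d_13(41, 19) = 1

Step 1 — x − y = 41 − 19 = 22. Step 2 — v_13(22) = 0 (factor: 22 = (13^0 · 22); the sign does not affect v_p). Step 3 — |x − y|_13 = 13^{0} = 1.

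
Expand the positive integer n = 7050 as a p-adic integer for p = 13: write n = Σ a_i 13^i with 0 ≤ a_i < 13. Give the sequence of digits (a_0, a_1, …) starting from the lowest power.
(a_0, a_1, …) = (4, 9, 2, 3)

Repeated division by 13 gives the digits low-to-high: 7050 = 4 + 9·13^1 + 2·13^2 + 3·13^3. Digit sequence: (4, 9, 2, 3).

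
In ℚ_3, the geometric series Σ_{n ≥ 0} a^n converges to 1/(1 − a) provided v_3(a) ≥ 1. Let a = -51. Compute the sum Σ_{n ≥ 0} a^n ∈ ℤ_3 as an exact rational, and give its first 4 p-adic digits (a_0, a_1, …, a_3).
Σ a^n = 1/(1 − a) = 1/52;  first 4 digits = (1, 1, 1, 2)

v_3(a) = 1 ≥ 1, so the series converges in ℤ_3 to 1/(1 − a) = 1/(1 − (-51)) = 1/52. Expand this rational in ℤ_3: compute digits iteratively via d_i = x_i mod 3, x_{i+1} = (x_i − d_i)/3. The first 4 digits are (1, 1, 1, 2).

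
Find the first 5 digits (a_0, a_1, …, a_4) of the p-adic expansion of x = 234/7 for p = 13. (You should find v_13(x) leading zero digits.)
(a_0, …, a_4) = (0, 10, 5, 7, 5)

v_13(234/7) = 1, so a_0 = ... = a_0 = 0. Factor out: x = 13^1 · u with u = 18/7 a unit in ℤ_13. Expand u iteratively via a_{v+i} = u_i mod 13, u_{i+1} = (u_i − a_{v+i})/13:
  u_0 = 18/7;  a_1 = 10;  u_1 = (u_0 − 10)/13 = -4/7
  u_1 = -4/7;  a_2 = 5;  u_2 = (u_1 − 5)/13 = -3/7
  u_2 = -3/7;  a_3 = 7;  u_3 = (u_2 − 7)/13 = -4/7
  u_3 = -4/7;  a_4 = 5;  u_4 = (u_3 − 5)/13 = -3/7
Digits: (0, 10, 5, 7, 5).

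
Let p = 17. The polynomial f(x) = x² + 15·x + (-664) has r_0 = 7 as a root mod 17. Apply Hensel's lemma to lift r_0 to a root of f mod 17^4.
r_3 = 4240 (mod 83521)

Hensel: r_{i+1} = r_i − f(r_i)·(f′(r_i))^{-1} mod 17^{i+2}, f′(x) = 2x + 15. Iterate:
  r_0 = 7 (mod 17)
  r_1 = 194 (mod 289)
  r_2 = 4240 (mod 4913)
  r_3 = 4240 (mod 83521)
Final: r = 4240 satisfies f(r) ≡ 0 mod 17^4.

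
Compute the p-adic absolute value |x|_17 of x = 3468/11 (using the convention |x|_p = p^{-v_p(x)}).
|3468/11|_17 = 1/289

Step 1 — compute v_17(x) by factoring powers of 17 out of the numerator and denominator: v_17(3468/11) = 2. Step 2 — apply |x|_p = p^{-v_p(x)} = 17^{-2} = 1/289.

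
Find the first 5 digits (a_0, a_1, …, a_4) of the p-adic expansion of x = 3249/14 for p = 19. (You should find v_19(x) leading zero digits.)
(a_0, …, a_4) = (0, 0, 2, 4, 12)

v_19(3249/14) = 2, so a_0 = ... = a_1 = 0. Factor out: x = 19^2 · u with u = 9/14 a unit in ℤ_19. Expand u iteratively via a_{v+i} = u_i mod 19, u_{i+1} = (u_i − a_{v+i})/19:
  u_0 = 9/14;  a_2 = 2;  u_1 = (u_0 − 2)/19 = -1/14
  u_1 = -1/14;  a_3 = 4;  u_2 = (u_1 − 4)/19 = -3/14
  u_2 = -3/14;  a_4 = 12;  u_3 = (u_2 − 12)/19 = -9/14
Digits: (0, 0, 2, 4, 12).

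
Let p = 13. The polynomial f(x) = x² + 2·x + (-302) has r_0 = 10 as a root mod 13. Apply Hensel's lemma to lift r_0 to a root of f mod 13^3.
r_2 = 49 (mod 2197)

Hensel: r_{i+1} = r_i − f(r_i)·(f′(r_i))^{-1} mod 13^{i+2}, f′(x) = 2x + 2. Iterate:
  r_0 = 10 (mod 13)
  r_1 = 49 (mod 169)
  r_2 = 49 (mod 2197)
Final: r = 49 satisfies f(r) ≡ 0 mod 13^3.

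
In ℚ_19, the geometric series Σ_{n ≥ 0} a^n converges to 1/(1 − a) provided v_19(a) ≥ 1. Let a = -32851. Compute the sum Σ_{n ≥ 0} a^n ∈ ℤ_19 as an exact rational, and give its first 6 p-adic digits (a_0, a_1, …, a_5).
Σ a^n = 1/(1 − a) = 1/32852;  first 6 digits = (1, 0, 4, 14, 15, 17)

v_19(a) = 2 ≥ 1, so the series converges in ℤ_19 to 1/(1 − a) = 1/(1 − (-32851)) = 1/32852. Expand this rational in ℤ_19: compute digits iteratively via d_i = x_i mod 19, x_{i+1} = (x_i − d_i)/19. The first 6 digits are (1, 0, 4, 14, 15, 17).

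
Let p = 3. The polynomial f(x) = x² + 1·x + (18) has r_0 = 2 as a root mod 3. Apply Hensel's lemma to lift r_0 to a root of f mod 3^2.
r_1 = 8 (mod 9)

Hensel: r_{i+1} = r_i − f(r_i)·(f′(r_i))^{-1} mod 3^{i+2}, f′(x) = 2x + 1. Iterate:
  r_0 = 2 (mod 3)
  r_1 = 8 (mod 9)
Final: r = 8 satisfies f(r) ≡ 0 mod 3^2.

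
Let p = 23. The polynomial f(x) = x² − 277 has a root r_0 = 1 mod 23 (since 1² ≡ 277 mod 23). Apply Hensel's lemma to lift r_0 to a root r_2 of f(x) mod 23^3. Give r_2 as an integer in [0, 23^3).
r_2 = 2784 (mod 12167)

Hensel's recurrence: r_{i+1} = r_i − f(r_i)·(f′(r_i))^{-1} mod 23^{i+2}, with f′(x) = 2x. Iterate:
  r_0 = 1 (mod 23)
  r_1 = 139 (mod 529)
  r_2 = 2784 (mod 12167)
Final: r_2 = 2784, and one checks f(r_2) ≡ 0 mod 23^3.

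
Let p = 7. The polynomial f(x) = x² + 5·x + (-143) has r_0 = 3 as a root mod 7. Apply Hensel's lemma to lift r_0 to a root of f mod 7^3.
r_2 = 290 (mod 343)

Hensel: r_{i+1} = r_i − f(r_i)·(f′(r_i))^{-1} mod 7^{i+2}, f′(x) = 2x + 5. Iterate:
  r_0 = 3 (mod 7)
  r_1 = 45 (mod 49)
  r_2 = 290 (mod 343)
Final: r = 290 satisfies f(r) ≡ 0 mod 7^3.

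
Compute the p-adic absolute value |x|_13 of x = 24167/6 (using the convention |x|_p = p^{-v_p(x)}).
|24167/6|_13 = 1/2197

Step 1 — compute v_13(x) by factoring powers of 13 out of the numerator and denominator: v_13(24167/6) = 3. Step 2 — apply |x|_p = p^{-v_p(x)} = 13^{-3} = 1/2197.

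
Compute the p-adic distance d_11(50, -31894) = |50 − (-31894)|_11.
d_11(50, -31894) = 1/1331

Step 1 — x − y = 50 − (-31894) = 31944. Step 2 — v_11(31944) = 3 (factor: 31944 = (11^3 · 24); the sign does not affect v_p). Step 3 — |x − y|_11 = 11^{-3} = 1/1331.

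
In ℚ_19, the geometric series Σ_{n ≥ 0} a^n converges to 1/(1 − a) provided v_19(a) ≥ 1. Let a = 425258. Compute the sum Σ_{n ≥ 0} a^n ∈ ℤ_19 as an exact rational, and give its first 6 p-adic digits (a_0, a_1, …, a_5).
Σ a^n = 1/(1 − a) = -1/425257;  first 6 digits = (1, 0, 0, 5, 3, 0)

v_19(a) = 3 ≥ 1, so the series converges in ℤ_19 to 1/(1 − a) = 1/(1 − 425258) = -1/425257. Expand this rational in ℤ_19: compute digits iteratively via d_i = x_i mod 19, x_{i+1} = (x_i − d_i)/19. The first 6 digits are (1, 0, 0, 5, 3, 0).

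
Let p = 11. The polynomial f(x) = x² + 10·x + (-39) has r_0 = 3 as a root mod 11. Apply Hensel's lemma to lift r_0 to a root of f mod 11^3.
r_2 = 3 (mod 1331)

Hensel: r_{i+1} = r_i − f(r_i)·(f′(r_i))^{-1} mod 11^{i+2}, f′(x) = 2x + 10. Iterate:
  r_0 = 3 (mod 11)
  r_1 = 3 (mod 121)
  r_2 = 3 (mod 1331)
Final: r = 3 satisfies f(r) ≡ 0 mod 11^3.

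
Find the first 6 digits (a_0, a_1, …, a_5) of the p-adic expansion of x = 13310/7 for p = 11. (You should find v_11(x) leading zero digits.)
(a_0, …, a_5) = (0, 0, 0, 3, 3, 6)

v_11(13310/7) = 3, so a_0 = ... = a_2 = 0. Factor out: x = 11^3 · u with u = 10/7 a unit in ℤ_11. Expand u iteratively via a_{v+i} = u_i mod 11, u_{i+1} = (u_i − a_{v+i})/11:
  u_0 = 10/7;  a_3 = 3;  u_1 = (u_0 − 3)/11 = -1/7
  u_1 = -1/7;  a_4 = 3;  u_2 = (u_1 − 3)/11 = -2/7
  u_2 = -2/7;  a_5 = 6;  u_3 = (u_2 − 6)/11 = -4/7
Digits: (0, 0, 0, 3, 3, 6).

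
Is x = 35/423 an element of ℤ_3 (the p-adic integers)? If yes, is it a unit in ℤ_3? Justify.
x ∉ ℤ_3 (v_3(x) = -2 < 0)

ℤ_3 = {x ∈ ℚ_3 : v_3(x) ≥ 0} and ℤ_3^× = {x ∈ ℤ_3 : v_3(x) = 0}. Here v_3(35/423) = v_3(num) − v_3(den) = -2; compare against these criteria.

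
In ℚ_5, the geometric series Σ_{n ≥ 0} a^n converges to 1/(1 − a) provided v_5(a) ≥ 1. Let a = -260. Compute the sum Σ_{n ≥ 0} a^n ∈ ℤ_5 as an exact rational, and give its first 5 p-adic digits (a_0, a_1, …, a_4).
Σ a^n = 1/(1 − a) = 1/261;  first 5 digits = (1, 3, 3, 0, 2)

v_5(a) = 1 ≥ 1, so the series converges in ℤ_5 to 1/(1 − a) = 1/(1 − (-260)) = 1/261. Expand this rational in ℤ_5: compute digits iteratively via d_i = x_i mod 5, x_{i+1} = (x_i − d_i)/5. The first 5 digits are (1, 3, 3, 0, 2).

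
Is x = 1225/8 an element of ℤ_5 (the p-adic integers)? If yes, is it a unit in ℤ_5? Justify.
x ∈ ℤ_5 but not a unit; v_5(x) = 2 > 0

ℤ_5 = {x ∈ ℚ_5 : v_5(x) ≥ 0} and ℤ_5^× = {x ∈ ℤ_5 : v_5(x) = 0}. Here v_5(1225/8) = v_5(num) − v_5(den) = 2; compare against these criteria.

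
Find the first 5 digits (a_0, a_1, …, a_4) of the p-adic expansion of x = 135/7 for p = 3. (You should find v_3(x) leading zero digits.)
(a_0, …, a_4) = (0, 0, 0, 2, 0)

v_3(135/7) = 3, so a_0 = ... = a_2 = 0. Factor out: x = 3^3 · u with u = 5/7 a unit in ℤ_3. Expand u iteratively via a_{v+i} = u_i mod 3, u_{i+1} = (u_i − a_{v+i})/3:
  u_0 = 5/7;  a_3 = 2;  u_1 = (u_0 − 2)/3 = -3/7
  u_1 = -3/7;  a_4 = 0;  u_2 = (u_1 − 0)/3 = -1/7
Digits: (0, 0, 0, 2, 0).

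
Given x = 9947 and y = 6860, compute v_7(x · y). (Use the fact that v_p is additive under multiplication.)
v_7(68236420) = 6

v_p(x) = 3 (factor: 9947 = 7^3 · 29); v_p(y) = 3 (factor: 6860 = 7^3 · 20). Additivity: v_p(xy) = v_p(x) + v_p(y) = 3 + 3 = 6. (Direct check: xy = 68236420 = 7^6 · (580).)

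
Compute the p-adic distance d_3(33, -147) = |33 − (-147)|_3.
d_3(33, -147) = 1/9

Step 1 — x − y = 33 − (-147) = 180. Step 2 — v_3(180) = 2 (factor: 180 = (3^2 · 20); the sign does not affect v_p). Step 3 — |x − y|_3 = 3^{-2} = 1/9.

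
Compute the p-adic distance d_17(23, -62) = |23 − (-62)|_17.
d_17(23, -62) = 1/17

Step 1 — x − y = 23 − (-62) = 85. Step 2 — v_17(85) = 1 (factor: 85 = (17^1 · 5); the sign does not affect v_p). Step 3 — |x − y|_17 = 17^{-1} = 1/17.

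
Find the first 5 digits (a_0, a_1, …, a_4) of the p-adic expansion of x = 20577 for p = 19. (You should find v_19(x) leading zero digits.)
(a_0, …, a_4) = (0, 0, 0, 3, 0)

v_19(20577) = 3, so a_0 = ... = a_2 = 0. Factor out: x = 19^3 · u with u = 3 a unit in ℤ_19. Expand u iteratively via a_{v+i} = u_i mod 19, u_{i+1} = (u_i − a_{v+i})/19:
  u_0 = 3;  a_3 = 3;  u_1 = (u_0 − 3)/19 = 0
  u_1 = 0;  a_4 = 0;  u_2 = (u_1 − 0)/19 = 0
Digits: (0, 0, 0, 3, 0).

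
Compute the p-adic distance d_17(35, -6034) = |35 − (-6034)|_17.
d_17(35, -6034) = 1/289

Step 1 — x − y = 35 − (-6034) = 6069. Step 2 — v_17(6069) = 2 (factor: 6069 = (17^2 · 21); the sign does not affect v_p). Step 3 — |x − y|_17 = 17^{-2} = 1/289.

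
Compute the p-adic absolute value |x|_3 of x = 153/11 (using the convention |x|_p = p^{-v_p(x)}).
|153/11|_3 = 1/9

Step 1 — compute v_3(x) by factoring powers of 3 out of the numerator and denominator: v_3(153/11) = 2. Step 2 — apply |x|_p = p^{-v_p(x)} = 3^{-2} = 1/9.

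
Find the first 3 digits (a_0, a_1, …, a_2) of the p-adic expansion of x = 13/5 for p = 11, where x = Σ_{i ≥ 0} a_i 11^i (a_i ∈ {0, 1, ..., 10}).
(a_0, …, a_2) = (7, 4, 4)

v_11(13/5) = 0 (numerator and denominator both coprime to 11), so x ∈ ℤ_11^×. Compute digits iteratively via a_i = x_i mod 11, x_{i+1} = (x_i − a_i)/11, with x_0 = x:
  x_0 = 13/5;  a_0 = 7;  x_1 = (x_0 − 7)/11 = -2/5
  x_1 = -2/5;  a_1 = 4;  x_2 = (x_1 − 4)/11 = -2/5
  x_2 = -2/5;  a_2 = 4;  x_3 = (x_2 − 4)/11 = -2/5
Digits: (7, 4, 4).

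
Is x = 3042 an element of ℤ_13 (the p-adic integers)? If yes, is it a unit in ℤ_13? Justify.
x ∈ ℤ_13 but not a unit; v_13(x) = 2 > 0

ℤ_13 = {x ∈ ℚ_13 : v_13(x) ≥ 0} and ℤ_13^× = {x ∈ ℤ_13 : v_13(x) = 0}. Here v_13(3042) = v_13(num) − v_13(den) = 2; compare against these criteria.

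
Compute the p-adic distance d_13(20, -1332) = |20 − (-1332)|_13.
d_13(20, -1332) = 1/169

Step 1 — x − y = 20 − (-1332) = 1352. Step 2 — v_13(1352) = 2 (factor: 1352 = (13^2 · 8); the sign does not affect v_p). Step 3 — |x − y|_13 = 13^{-2} = 1/169.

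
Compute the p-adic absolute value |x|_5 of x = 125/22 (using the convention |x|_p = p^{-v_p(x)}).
|125/22|_5 = 1/125

Step 1 — compute v_5(x) by factoring powers of 5 out of the numerator and denominator: v_5(125/22) = 3. Step 2 — apply |x|_p = p^{-v_p(x)} = 5^{-3} = 1/125.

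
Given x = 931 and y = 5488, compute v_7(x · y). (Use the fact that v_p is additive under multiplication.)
v_7(5109328) = 5

v_p(x) = 2 (factor: 931 = 7^2 · 19); v_p(y) = 3 (factor: 5488 = 7^3 · 16). Additivity: v_p(xy) = v_p(x) + v_p(y) = 2 + 3 = 5. (Direct check: xy = 5109328 = 7^5 · (304).)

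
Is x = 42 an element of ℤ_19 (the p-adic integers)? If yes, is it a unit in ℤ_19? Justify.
x ∈ ℤ_19^× (unit); v_19(x) = 0

ℤ_19 = {x ∈ ℚ_19 : v_19(x) ≥ 0} and ℤ_19^× = {x ∈ ℤ_19 : v_19(x) = 0}. Here v_19(42) = v_19(num) − v_19(den) = 0; compare against these criteria.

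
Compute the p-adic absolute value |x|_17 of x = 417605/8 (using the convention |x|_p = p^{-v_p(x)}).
|417605/8|_17 = 1/83521

Step 1 — compute v_17(x) by factoring powers of 17 out of the numerator and denominator: v_17(417605/8) = 4. Step 2 — apply |x|_p = p^{-v_p(x)} = 17^{-4} = 1/83521.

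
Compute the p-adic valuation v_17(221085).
v_17(221085) = 3

v_17(n) is the largest exponent k such that 17^k divides n. Factor out: 221085 = 17^3 · 45. (Sign doesn't affect v_p.) So v_17(221085) = 3.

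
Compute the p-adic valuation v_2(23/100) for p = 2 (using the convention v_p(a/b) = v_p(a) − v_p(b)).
v_2(23/100) = -2

Factor powers of 2 from the numerator and denominator of the reduced fraction: 23 = 2^0 · 23 and 100 = 2^2 · 25. Apply v_p(a/b) = v_p(a) − v_p(b): v_2(23/100) = 0 − 2 = -2.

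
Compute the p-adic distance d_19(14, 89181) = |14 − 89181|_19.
d_19(14, 89181) = 1/6859

Step 1 — x − y = 14 − 89181 = -89167. Step 2 — v_19(-89167) = 3 (factor: -89167 = −(19^3 · 13); the sign does not affect v_p). Step 3 — |x − y|_19 = 19^{-3} = 1/6859.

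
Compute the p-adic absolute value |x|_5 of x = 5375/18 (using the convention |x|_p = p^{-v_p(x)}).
|5375/18|_5 = 1/125

Step 1 — compute v_5(x) by factoring powers of 5 out of the numerator and denominator: v_5(5375/18) = 3. Step 2 — apply |x|_p = p^{-v_p(x)} = 5^{-3} = 1/125.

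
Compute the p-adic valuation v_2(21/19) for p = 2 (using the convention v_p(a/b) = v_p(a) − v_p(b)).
v_2(21/19) = 0

Factor powers of 2 from the numerator and denominator of the reduced fraction: 21 = 2^0 · 21 and 19 = 2^0 · 19. Apply v_p(a/b) = v_p(a) − v_p(b): v_2(21/19) = 0 − 0 = 0.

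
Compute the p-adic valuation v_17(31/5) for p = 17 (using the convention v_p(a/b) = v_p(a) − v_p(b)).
v_17(31/5) = 0

Factor powers of 17 from the numerator and denominator of the reduced fraction: 31 = 17^0 · 31 and 5 = 17^0 · 5. Apply v_p(a/b) = v_p(a) − v_p(b): v_17(31/5) = 0 − 0 = 0.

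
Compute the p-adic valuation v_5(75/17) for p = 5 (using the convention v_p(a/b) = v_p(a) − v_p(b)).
v_5(75/17) = 2

Factor powers of 5 from the numerator and denominator of the reduced fraction: 75 = 5^2 · 3 and 17 = 5^0 · 17. Apply v_p(a/b) = v_p(a) − v_p(b): v_5(75/17) = 2 − 0 = 2.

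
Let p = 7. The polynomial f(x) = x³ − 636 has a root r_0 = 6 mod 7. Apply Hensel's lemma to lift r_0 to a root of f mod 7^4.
r_3 = 1812 (mod 2401)

Hensel: r_{i+1} = r_i − f(r_i)/f′(r_i) mod 7^{i+2}, where f′(x) = 3x². Iterate:
  r_0 = 6 (mod 7)
  r_1 = 48 (mod 49)
  r_2 = 97 (mod 343)
  r_3 = 1812 (mod 2401)
Final: r = 1812 with f(r) ≡ 0 mod 7^4.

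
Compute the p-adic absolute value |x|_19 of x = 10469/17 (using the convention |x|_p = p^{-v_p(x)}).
|10469/17|_19 = 1/361

Step 1 — compute v_19(x) by factoring powers of 19 out of the numerator and denominator: v_19(10469/17) = 2. Step 2 — apply |x|_p = p^{-v_p(x)} = 19^{-2} = 1/361.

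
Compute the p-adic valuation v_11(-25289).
v_11(-25289) = 3

v_11(n) is the largest exponent k such that 11^k divides n. Factor out: -25289 = -11^3 · 19. (Sign doesn't affect v_p.) So v_11(-25289) = 3.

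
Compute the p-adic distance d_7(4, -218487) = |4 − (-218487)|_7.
d_7(4, -218487) = 1/16807

Step 1 — x − y = 4 − (-218487) = 218491. Step 2 — v_7(218491) = 5 (factor: 218491 = (7^5 · 13); the sign does not affect v_p). Step 3 — |x − y|_7 = 7^{-5} = 1/16807.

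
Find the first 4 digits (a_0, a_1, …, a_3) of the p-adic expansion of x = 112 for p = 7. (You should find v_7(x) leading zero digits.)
(a_0, …, a_3) = (0, 2, 2, 0)

v_7(112) = 1, so a_0 = ... = a_0 = 0. Factor out: x = 7^1 · u with u = 16 a unit in ℤ_7. Expand u iteratively via a_{v+i} = u_i mod 7, u_{i+1} = (u_i − a_{v+i})/7:
  u_0 = 16;  a_1 = 2;  u_1 = (u_0 − 2)/7 = 2
  u_1 = 2;  a_2 = 2;  u_2 = (u_1 − 2)/7 = 0
  u_2 = 0;  a_3 = 0;  u_3 = (u_2 − 0)/7 = 0
Digits: (0, 2, 2, 0).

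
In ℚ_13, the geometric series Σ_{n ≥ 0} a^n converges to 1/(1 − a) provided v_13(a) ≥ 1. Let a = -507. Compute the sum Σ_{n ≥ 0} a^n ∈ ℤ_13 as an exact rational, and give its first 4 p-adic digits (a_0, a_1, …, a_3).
Σ a^n = 1/(1 − a) = 1/508;  first 4 digits = (1, 0, 10, 12)

v_13(a) = 2 ≥ 1, so the series converges in ℤ_13 to 1/(1 − a) = 1/(1 − (-507)) = 1/508. Expand this rational in ℤ_13: compute digits iteratively via d_i = x_i mod 13, x_{i+1} = (x_i − d_i)/13. The first 4 digits are (1, 0, 10, 12).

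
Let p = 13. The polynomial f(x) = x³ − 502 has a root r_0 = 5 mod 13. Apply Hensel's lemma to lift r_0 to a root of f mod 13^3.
r_2 = 1851 (mod 2197)

Hensel: r_{i+1} = r_i − f(r_i)/f′(r_i) mod 13^{i+2}, where f′(x) = 3x². Iterate:
  r_0 = 5 (mod 13)
  r_1 = 161 (mod 169)
  r_2 = 1851 (mod 2197)
Final: r = 1851 with f(r) ≡ 0 mod 13^3.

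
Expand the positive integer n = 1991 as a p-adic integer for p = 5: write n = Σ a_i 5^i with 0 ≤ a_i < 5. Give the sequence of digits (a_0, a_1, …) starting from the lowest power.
(a_0, a_1, …) = (1, 3, 4, 0, 3)

Repeated division by 5 gives the digits low-to-high: 1991 = 1 + 3·5^1 + 4·5^2 + 3·5^4. Digit sequence: (1, 3, 4, 0, 3).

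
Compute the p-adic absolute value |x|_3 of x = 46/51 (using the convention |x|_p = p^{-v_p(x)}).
|46/51|_3 = 3

Step 1 — compute v_3(x) by factoring powers of 3 out of the numerator and denominator: v_3(46/51) = -1. Step 2 — apply |x|_p = p^{-v_p(x)} = 3^{1} = 3.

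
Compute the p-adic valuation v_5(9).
v_5(9) = 0

v_5(n) is the largest exponent k such that 5^k divides n. Factor out: 9 = 5^0 · 9. (Sign doesn't affect v_p.) So v_5(9) = 0.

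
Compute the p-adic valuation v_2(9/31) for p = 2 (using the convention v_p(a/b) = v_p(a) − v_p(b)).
v_2(9/31) = 0

Factor powers of 2 from the numerator and denominator of the reduced fraction: 9 = 2^0 · 9 and 31 = 2^0 · 31. Apply v_p(a/b) = v_p(a) − v_p(b): v_2(9/31) = 0 − 0 = 0.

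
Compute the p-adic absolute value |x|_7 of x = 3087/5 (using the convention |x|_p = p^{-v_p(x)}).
|3087/5|_7 = 1/343

Step 1 — compute v_7(x) by factoring powers of 7 out of the numerator and denominator: v_7(3087/5) = 3. Step 2 — apply |x|_p = p^{-v_p(x)} = 7^{-3} = 1/343.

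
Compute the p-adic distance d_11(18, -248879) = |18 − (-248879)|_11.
d_11(18, -248879) = 1/14641

Step 1 — x − y = 18 − (-248879) = 248897. Step 2 — v_11(248897) = 4 (factor: 248897 = (11^4 · 17); the sign does not affect v_p). Step 3 — |x − y|_11 = 11^{-4} = 1/14641.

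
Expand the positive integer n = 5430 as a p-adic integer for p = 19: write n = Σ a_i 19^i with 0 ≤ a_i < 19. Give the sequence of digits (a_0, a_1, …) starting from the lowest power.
(a_0, a_1, …) = (15, 0, 15)

Repeated division by 19 gives the digits low-to-high: 5430 = 15 + 15·19^2. Digit sequence: (15, 0, 15).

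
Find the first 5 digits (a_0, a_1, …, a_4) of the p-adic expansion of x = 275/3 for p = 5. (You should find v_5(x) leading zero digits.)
(a_0, …, a_4) = (0, 0, 2, 2, 3)

v_5(275/3) = 2, so a_0 = ... = a_1 = 0. Factor out: x = 5^2 · u with u = 11/3 a unit in ℤ_5. Expand u iteratively via a_{v+i} = u_i mod 5, u_{i+1} = (u_i − a_{v+i})/5:
  u_0 = 11/3;  a_2 = 2;  u_1 = (u_0 − 2)/5 = 1/3
  u_1 = 1/3;  a_3 = 2;  u_2 = (u_1 − 2)/5 = -1/3
  u_2 = -1/3;  a_4 = 3;  u_3 = (u_2 − 3)/5 = -2/3
Digits: (0, 0, 2, 2, 3).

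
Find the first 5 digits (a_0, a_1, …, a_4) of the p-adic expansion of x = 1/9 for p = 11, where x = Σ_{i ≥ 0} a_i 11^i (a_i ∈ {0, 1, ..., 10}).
(a_0, …, a_4) = (5, 2, 1, 6, 8)

v_11(1/9) = 0 (numerator and denominator both coprime to 11), so x ∈ ℤ_11^×. Compute digits iteratively via a_i = x_i mod 11, x_{i+1} = (x_i − a_i)/11, with x_0 = x:
  x_0 = 1/9;  a_0 = 5;  x_1 = (x_0 − 5)/11 = -4/9
  x_1 = -4/9;  a_1 = 2;  x_2 = (x_1 − 2)/11 = -2/9
  x_2 = -2/9;  a_2 = 1;  x_3 = (x_2 − 1)/11 = -1/9
  x_3 = -1/9;  a_3 = 6;  x_4 = (x_3 − 6)/11 = -5/9
  x_4 = -5/9;  a_4 = 8;  x_5 = (x_4 − 8)/11 = -7/9
Digits: (5, 2, 1, 6, 8).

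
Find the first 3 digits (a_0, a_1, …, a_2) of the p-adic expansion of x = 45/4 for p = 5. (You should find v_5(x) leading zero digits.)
(a_0, …, a_2) = (0, 1, 4)

v_5(45/4) = 1, so a_0 = ... = a_0 = 0. Factor out: x = 5^1 · u with u = 9/4 a unit in ℤ_5. Expand u iteratively via a_{v+i} = u_i mod 5, u_{i+1} = (u_i − a_{v+i})/5:
  u_0 = 9/4;  a_1 = 1;  u_1 = (u_0 − 1)/5 = 1/4
  u_1 = 1/4;  a_2 = 4;  u_2 = (u_1 − 4)/5 = -3/4
Digits: (0, 1, 4).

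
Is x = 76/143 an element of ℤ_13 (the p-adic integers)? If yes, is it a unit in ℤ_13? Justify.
x ∉ ℤ_13 (v_13(x) = -1 < 0)

ℤ_13 = {x ∈ ℚ_13 : v_13(x) ≥ 0} and ℤ_13^× = {x ∈ ℤ_13 : v_13(x) = 0}. Here v_13(76/143) = v_13(num) − v_13(den) = -1; compare against these criteria.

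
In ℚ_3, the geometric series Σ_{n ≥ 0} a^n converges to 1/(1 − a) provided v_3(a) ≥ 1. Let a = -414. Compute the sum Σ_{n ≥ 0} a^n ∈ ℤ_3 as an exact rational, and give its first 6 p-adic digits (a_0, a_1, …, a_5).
Σ a^n = 1/(1 − a) = 1/415;  first 6 digits = (1, 0, 2, 2, 1, 1)

v_3(a) = 2 ≥ 1, so the series converges in ℤ_3 to 1/(1 − a) = 1/(1 − (-414)) = 1/415. Expand this rational in ℤ_3: compute digits iteratively via d_i = x_i mod 3, x_{i+1} = (x_i − d_i)/3. The first 6 digits are (1, 0, 2, 2, 1, 1).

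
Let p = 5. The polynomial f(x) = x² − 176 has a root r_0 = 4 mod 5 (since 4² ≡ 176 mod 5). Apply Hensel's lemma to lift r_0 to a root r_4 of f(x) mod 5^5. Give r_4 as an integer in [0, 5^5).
r_4 = 224 (mod 3125)

Hensel's recurrence: r_{i+1} = r_i − f(r_i)·(f′(r_i))^{-1} mod 5^{i+2}, with f′(x) = 2x. Iterate:
  r_0 = 4 (mod 5)
  r_1 = 24 (mod 25)
  r_2 = 99 (mod 125)
  r_3 = 224 (mod 625)
  r_4 = 224 (mod 3125)
Final: r_4 = 224, and one checks f(r_4) ≡ 0 mod 5^5.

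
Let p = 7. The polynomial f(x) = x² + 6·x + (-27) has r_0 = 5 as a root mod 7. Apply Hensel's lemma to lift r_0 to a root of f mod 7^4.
r_3 = 2392 (mod 2401)

Hensel: r_{i+1} = r_i − f(r_i)·(f′(r_i))^{-1} mod 7^{i+2}, f′(x) = 2x + 6. Iterate:
  r_0 = 5 (mod 7)
  r_1 = 40 (mod 49)
  r_2 = 334 (mod 343)
  r_3 = 2392 (mod 2401)
Final: r = 2392 satisfies f(r) ≡ 0 mod 7^4.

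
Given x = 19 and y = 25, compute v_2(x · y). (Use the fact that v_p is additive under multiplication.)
v_2(475) = 0

v_p(x) = 0 (factor: 19 = 2^0 · 19); v_p(y) = 0 (factor: 25 = 2^0 · 25). Additivity: v_p(xy) = v_p(x) + v_p(y) = 0 + 0 = 0. (Direct check: xy = 475 = 2^0 · (475).)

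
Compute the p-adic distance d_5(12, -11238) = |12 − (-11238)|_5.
d_5(12, -11238) = 1/625

Step 1 — x − y = 12 − (-11238) = 11250. Step 2 — v_5(11250) = 4 (factor: 11250 = (5^4 · 18); the sign does not affect v_p). Step 3 — |x − y|_5 = 5^{-4} = 1/625.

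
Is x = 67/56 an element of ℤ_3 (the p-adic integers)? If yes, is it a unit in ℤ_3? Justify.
x ∈ ℤ_3^× (unit); v_3(x) = 0

ℤ_3 = {x ∈ ℚ_3 : v_3(x) ≥ 0} and ℤ_3^× = {x ∈ ℤ_3 : v_3(x) = 0}. Here v_3(67/56) = v_3(num) − v_3(den) = 0; compare against these criteria.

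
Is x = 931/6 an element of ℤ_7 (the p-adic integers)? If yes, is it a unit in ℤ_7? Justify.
x ∈ ℤ_7 but not a unit; v_7(x) = 2 > 0

ℤ_7 = {x ∈ ℚ_7 : v_7(x) ≥ 0} and ℤ_7^× = {x ∈ ℤ_7 : v_7(x) = 0}. Here v_7(931/6) = v_7(num) − v_7(den) = 2; compare against these criteria.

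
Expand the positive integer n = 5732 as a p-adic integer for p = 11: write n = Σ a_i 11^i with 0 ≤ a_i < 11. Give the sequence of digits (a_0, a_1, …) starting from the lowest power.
(a_0, a_1, …) = (1, 4, 3, 4)

Repeated division by 11 gives the digits low-to-high: 5732 = 1 + 4·11^1 + 3·11^2 + 4·11^3. Digit sequence: (1, 4, 3, 4).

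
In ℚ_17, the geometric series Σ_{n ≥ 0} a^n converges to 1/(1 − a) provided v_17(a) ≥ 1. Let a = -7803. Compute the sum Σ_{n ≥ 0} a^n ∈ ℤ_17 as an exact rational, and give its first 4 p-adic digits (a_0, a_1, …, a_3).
Σ a^n = 1/(1 − a) = 1/7804;  first 4 digits = (1, 0, 7, 15)

v_17(a) = 2 ≥ 1, so the series converges in ℤ_17 to 1/(1 − a) = 1/(1 − (-7803)) = 1/7804. Expand this rational in ℤ_17: compute digits iteratively via d_i = x_i mod 17, x_{i+1} = (x_i − d_i)/17. The first 4 digits are (1, 0, 7, 15).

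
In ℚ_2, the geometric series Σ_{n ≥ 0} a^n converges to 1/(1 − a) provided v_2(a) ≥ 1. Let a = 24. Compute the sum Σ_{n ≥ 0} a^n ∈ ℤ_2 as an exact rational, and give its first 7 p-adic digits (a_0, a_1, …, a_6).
Σ a^n = 1/(1 − a) = -1/23;  first 7 digits = (1, 0, 0, 1, 1, 0, 1)

v_2(a) = 3 ≥ 1, so the series converges in ℤ_2 to 1/(1 − a) = 1/(1 − 24) = -1/23. Expand this rational in ℤ_2: compute digits iteratively via d_i = x_i mod 2, x_{i+1} = (x_i − d_i)/2. The first 7 digits are (1, 0, 0, 1, 1, 0, 1).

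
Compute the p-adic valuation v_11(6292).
v_11(6292) = 2

v_11(n) is the largest exponent k such that 11^k divides n. Factor out: 6292 = 11^2 · 52. (Sign doesn't affect v_p.) So v_11(6292) = 2.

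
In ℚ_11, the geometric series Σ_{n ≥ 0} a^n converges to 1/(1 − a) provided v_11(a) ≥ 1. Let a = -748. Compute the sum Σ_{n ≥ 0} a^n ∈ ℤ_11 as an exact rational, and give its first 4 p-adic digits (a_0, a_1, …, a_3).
Σ a^n = 1/(1 − a) = 1/749;  first 4 digits = (1, 9, 8, 4)

v_11(a) = 1 ≥ 1, so the series converges in ℤ_11 to 1/(1 − a) = 1/(1 − (-748)) = 1/749. Expand this rational in ℤ_11: compute digits iteratively via d_i = x_i mod 11, x_{i+1} = (x_i − d_i)/11. The first 4 digits are (1, 9, 8, 4).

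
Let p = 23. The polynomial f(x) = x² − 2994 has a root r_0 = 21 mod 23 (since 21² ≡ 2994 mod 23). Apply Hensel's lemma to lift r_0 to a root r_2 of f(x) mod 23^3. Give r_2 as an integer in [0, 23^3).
r_2 = 5863 (mod 12167)

Hensel's recurrence: r_{i+1} = r_i − f(r_i)·(f′(r_i))^{-1} mod 23^{i+2}, with f′(x) = 2x. Iterate:
  r_0 = 21 (mod 23)
  r_1 = 44 (mod 529)
  r_2 = 5863 (mod 12167)
Final: r_2 = 5863, and one checks f(r_2) ≡ 0 mod 23^3.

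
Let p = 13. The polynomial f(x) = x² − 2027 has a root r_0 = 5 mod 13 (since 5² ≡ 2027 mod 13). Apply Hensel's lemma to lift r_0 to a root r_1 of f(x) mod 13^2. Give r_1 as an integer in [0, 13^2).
r_1 = 70 (mod 169)

Hensel's recurrence: r_{i+1} = r_i − f(r_i)·(f′(r_i))^{-1} mod 13^{i+2}, with f′(x) = 2x. Iterate:
  r_0 = 5 (mod 13)
  r_1 = 70 (mod 169)
Final: r_1 = 70, and one checks f(r_1) ≡ 0 mod 13^2.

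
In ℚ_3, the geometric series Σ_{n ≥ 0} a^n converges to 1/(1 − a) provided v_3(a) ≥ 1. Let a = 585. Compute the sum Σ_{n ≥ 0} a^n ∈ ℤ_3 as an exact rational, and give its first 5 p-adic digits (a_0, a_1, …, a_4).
Σ a^n = 1/(1 − a) = -1/584;  first 5 digits = (1, 0, 2, 0, 2)

v_3(a) = 2 ≥ 1, so the series converges in ℤ_3 to 1/(1 − a) = 1/(1 − 585) = -1/584. Expand this rational in ℤ_3: compute digits iteratively via d_i = x_i mod 3, x_{i+1} = (x_i − d_i)/3. The first 5 digits are (1, 0, 2, 0, 2).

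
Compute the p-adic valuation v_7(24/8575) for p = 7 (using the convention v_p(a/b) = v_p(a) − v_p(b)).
v_7(24/8575) = -3

Factor powers of 7 from the numerator and denominator of the reduced fraction: 24 = 7^0 · 24 and 8575 = 7^3 · 25. Apply v_p(a/b) = v_p(a) − v_p(b): v_7(24/8575) = 0 − 3 = -3.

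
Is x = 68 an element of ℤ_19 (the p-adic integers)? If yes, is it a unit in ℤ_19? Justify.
x ∈ ℤ_19^× (unit); v_19(x) = 0

ℤ_19 = {x ∈ ℚ_19 : v_19(x) ≥ 0} and ℤ_19^× = {x ∈ ℤ_19 : v_19(x) = 0}. Here v_19(68) = v_19(num) − v_19(den) = 0; compare against these criteria.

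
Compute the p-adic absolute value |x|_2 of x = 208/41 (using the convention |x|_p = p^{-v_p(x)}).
|208/41|_2 = 1/16

Step 1 — compute v_2(x) by factoring powers of 2 out of the numerator and denominator: v_2(208/41) = 4. Step 2 — apply |x|_p = p^{-v_p(x)} = 2^{-4} = 1/16.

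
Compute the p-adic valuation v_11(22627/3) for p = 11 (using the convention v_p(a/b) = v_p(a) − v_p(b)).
v_11(22627/3) = 3

Factor powers of 11 from the numerator and denominator of the reduced fraction: 22627 = 11^3 · 17 and 3 = 11^0 · 3. Apply v_p(a/b) = v_p(a) − v_p(b): v_11(22627/3) = 3 − 0 = 3.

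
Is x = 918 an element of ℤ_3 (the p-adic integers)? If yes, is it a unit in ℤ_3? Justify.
x ∈ ℤ_3 but not a unit; v_3(x) = 3 > 0

ℤ_3 = {x ∈ ℚ_3 : v_3(x) ≥ 0} and ℤ_3^× = {x ∈ ℤ_3 : v_3(x) = 0}. Here v_3(918) = v_3(num) − v_3(den) = 3; compare against these criteria.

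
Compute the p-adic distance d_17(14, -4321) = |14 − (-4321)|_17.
d_17(14, -4321) = 1/289

Step 1 — x − y = 14 − (-4321) = 4335. Step 2 — v_17(4335) = 2 (factor: 4335 = (17^2 · 15); the sign does not affect v_p). Step 3 — |x − y|_17 = 17^{-2} = 1/289.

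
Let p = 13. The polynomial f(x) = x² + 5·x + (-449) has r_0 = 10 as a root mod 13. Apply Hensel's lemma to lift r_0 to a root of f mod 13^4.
r_3 = 2246 (mod 28561)

Hensel: r_{i+1} = r_i − f(r_i)·(f′(r_i))^{-1} mod 13^{i+2}, f′(x) = 2x + 5. Iterate:
  r_0 = 10 (mod 13)
  r_1 = 49 (mod 169)
  r_2 = 49 (mod 2197)
  r_3 = 2246 (mod 28561)
Final: r = 2246 satisfies f(r) ≡ 0 mod 13^4.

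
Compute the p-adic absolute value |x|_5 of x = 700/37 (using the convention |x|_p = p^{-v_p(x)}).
|700/37|_5 = 1/25

Step 1 — compute v_5(x) by factoring powers of 5 out of the numerator and denominator: v_5(700/37) = 2. Step 2 — apply |x|_p = p^{-v_p(x)} = 5^{-2} = 1/25.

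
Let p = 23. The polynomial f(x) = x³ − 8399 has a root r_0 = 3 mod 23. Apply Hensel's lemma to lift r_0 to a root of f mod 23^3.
r_2 = 1038 (mod 12167)

Hensel: r_{i+1} = r_i − f(r_i)/f′(r_i) mod 23^{i+2}, where f′(x) = 3x². Iterate:
  r_0 = 3 (mod 23)
  r_1 = 509 (mod 529)
  r_2 = 1038 (mod 12167)
Final: r = 1038 with f(r) ≡ 0 mod 23^3.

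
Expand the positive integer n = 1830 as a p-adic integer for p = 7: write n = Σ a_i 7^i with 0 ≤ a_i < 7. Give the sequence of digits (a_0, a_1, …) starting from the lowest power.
(a_0, a_1, …) = (3, 2, 2, 5)

Repeated division by 7 gives the digits low-to-high: 1830 = 3 + 2·7^1 + 2·7^2 + 5·7^3. Digit sequence: (3, 2, 2, 5).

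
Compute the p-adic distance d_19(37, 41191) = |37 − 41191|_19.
d_19(37, 41191) = 1/6859

Step 1 — x − y = 37 − 41191 = -41154. Step 2 — v_19(-41154) = 3 (factor: -41154 = −(19^3 · 6); the sign does not affect v_p). Step 3 — |x − y|_19 = 19^{-3} = 1/6859.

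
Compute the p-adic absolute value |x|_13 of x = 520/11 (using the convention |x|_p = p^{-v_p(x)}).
|520/11|_13 = 1/13

Step 1 — compute v_13(x) by factoring powers of 13 out of the numerator and denominator: v_13(520/11) = 1. Step 2 — apply |x|_p = p^{-v_p(x)} = 13^{-1} = 1/13.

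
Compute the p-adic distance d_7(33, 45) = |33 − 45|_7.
d_7(33, 45) = 1

Step 1 — x − y = 33 − 45 = -12. Step 2 — v_7(-12) = 0 (factor: -12 = −(7^0 · 12); the sign does not affect v_p). Step 3 — |x − y|_7 = 7^{0} = 1.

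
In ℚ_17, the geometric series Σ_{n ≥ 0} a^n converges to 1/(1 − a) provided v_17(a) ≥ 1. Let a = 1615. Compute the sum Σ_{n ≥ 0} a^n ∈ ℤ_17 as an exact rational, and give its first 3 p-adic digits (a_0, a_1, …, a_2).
Σ a^n = 1/(1 − a) = -1/1614;  first 3 digits = (1, 10, 3)

v_17(a) = 1 ≥ 1, so the series converges in ℤ_17 to 1/(1 − a) = 1/(1 − 1615) = -1/1614. Expand this rational in ℤ_17: compute digits iteratively via d_i = x_i mod 17, x_{i+1} = (x_i − d_i)/17. The first 3 digits are (1, 10, 3).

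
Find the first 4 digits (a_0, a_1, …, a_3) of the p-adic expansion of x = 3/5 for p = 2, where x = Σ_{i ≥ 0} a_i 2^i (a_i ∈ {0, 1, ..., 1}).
(a_0, …, a_3) = (1, 1, 1, 0)

v_2(3/5) = 0 (numerator and denominator both coprime to 2), so x ∈ ℤ_2^×. Compute digits iteratively via a_i = x_i mod 2, x_{i+1} = (x_i − a_i)/2, with x_0 = x:
  x_0 = 3/5;  a_0 = 1;  x_1 = (x_0 − 1)/2 = -1/5
  x_1 = -1/5;  a_1 = 1;  x_2 = (x_1 − 1)/2 = -3/5
  x_2 = -3/5;  a_2 = 1;  x_3 = (x_2 − 1)/2 = -4/5
  x_3 = -4/5;  a_3 = 0;  x_4 = (x_3 − 0)/2 = -2/5
Digits: (1, 1, 1, 0).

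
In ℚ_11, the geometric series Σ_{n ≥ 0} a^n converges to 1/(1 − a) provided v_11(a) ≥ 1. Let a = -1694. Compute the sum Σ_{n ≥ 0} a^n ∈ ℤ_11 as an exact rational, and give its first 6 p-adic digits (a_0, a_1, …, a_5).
Σ a^n = 1/(1 − a) = 1/1695;  first 6 digits = (1, 0, 8, 9, 8, 6)

v_11(a) = 2 ≥ 1, so the series converges in ℤ_11 to 1/(1 − a) = 1/(1 − (-1694)) = 1/1695. Expand this rational in ℤ_11: compute digits iteratively via d_i = x_i mod 11, x_{i+1} = (x_i − d_i)/11. The first 6 digits are (1, 0, 8, 9, 8, 6).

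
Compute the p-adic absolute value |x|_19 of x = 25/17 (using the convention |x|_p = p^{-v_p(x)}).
|25/17|_19 = 1

Step 1 — compute v_19(x) by factoring powers of 19 out of the numerator and denominator: v_19(25/17) = 0. Step 2 — apply |x|_p = p^{-v_p(x)} = 19^{0} = 1.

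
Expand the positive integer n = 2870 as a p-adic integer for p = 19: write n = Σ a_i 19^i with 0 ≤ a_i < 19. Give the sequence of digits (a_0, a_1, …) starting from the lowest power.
(a_0, a_1, …) = (1, 18, 7)

Repeated division by 19 gives the digits low-to-high: 2870 = 1 + 18·19^1 + 7·19^2. Digit sequence: (1, 18, 7).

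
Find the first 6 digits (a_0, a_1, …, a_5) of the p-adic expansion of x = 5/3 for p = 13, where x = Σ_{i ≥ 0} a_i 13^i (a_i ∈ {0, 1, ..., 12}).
(a_0, …, a_5) = (6, 4, 4, 4, 4, 4)

v_13(5/3) = 0 (numerator and denominator both coprime to 13), so x ∈ ℤ_13^×. Compute digits iteratively via a_i = x_i mod 13, x_{i+1} = (x_i − a_i)/13, with x_0 = x:
  x_0 = 5/3;  a_0 = 6;  x_1 = (x_0 − 6)/13 = -1/3
  x_1 = -1/3;  a_1 = 4;  x_2 = (x_1 − 4)/13 = -1/3
  x_2 = -1/3;  a_2 = 4;  x_3 = (x_2 − 4)/13 = -1/3
  x_3 = -1/3;  a_3 = 4;  x_4 = (x_3 − 4)/13 = -1/3
  x_4 = -1/3;  a_4 = 4;  x_5 = (x_4 − 4)/13 = -1/3
  x_5 = -1/3;  a_5 = 4;  x_6 = (x_5 − 4)/13 = -1/3
Digits: (6, 4, 4, 4, 4, 4).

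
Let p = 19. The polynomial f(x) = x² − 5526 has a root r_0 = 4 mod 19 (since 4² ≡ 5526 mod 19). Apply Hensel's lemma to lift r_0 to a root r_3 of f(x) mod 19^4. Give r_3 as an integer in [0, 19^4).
r_3 = 1144 (mod 130321)

Hensel's recurrence: r_{i+1} = r_i − f(r_i)·(f′(r_i))^{-1} mod 19^{i+2}, with f′(x) = 2x. Iterate:
  r_0 = 4 (mod 19)
  r_1 = 61 (mod 361)
  r_2 = 1144 (mod 6859)
  r_3 = 1144 (mod 130321)
Final: r_3 = 1144, and one checks f(r_3) ≡ 0 mod 19^4.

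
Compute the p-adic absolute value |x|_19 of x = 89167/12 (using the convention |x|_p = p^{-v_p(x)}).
|89167/12|_19 = 1/6859

Step 1 — compute v_19(x) by factoring powers of 19 out of the numerator and denominator: v_19(89167/12) = 3. Step 2 — apply |x|_p = p^{-v_p(x)} = 19^{-3} = 1/6859.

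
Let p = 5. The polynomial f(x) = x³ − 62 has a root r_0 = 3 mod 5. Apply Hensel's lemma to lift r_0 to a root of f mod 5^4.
r_3 = 533 (mod 625)

Hensel: r_{i+1} = r_i − f(r_i)/f′(r_i) mod 5^{i+2}, where f′(x) = 3x². Iterate:
  r_0 = 3 (mod 5)
  r_1 = 8 (mod 25)
  r_2 = 33 (mod 125)
  r_3 = 533 (mod 625)
Final: r = 533 with f(r) ≡ 0 mod 5^4.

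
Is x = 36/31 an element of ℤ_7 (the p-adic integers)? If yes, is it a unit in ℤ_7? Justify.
x ∈ ℤ_7^× (unit); v_7(x) = 0

ℤ_7 = {x ∈ ℚ_7 : v_7(x) ≥ 0} and ℤ_7^× = {x ∈ ℤ_7 : v_7(x) = 0}. Here v_7(36/31) = v_7(num) − v_7(den) = 0; compare against these criteria.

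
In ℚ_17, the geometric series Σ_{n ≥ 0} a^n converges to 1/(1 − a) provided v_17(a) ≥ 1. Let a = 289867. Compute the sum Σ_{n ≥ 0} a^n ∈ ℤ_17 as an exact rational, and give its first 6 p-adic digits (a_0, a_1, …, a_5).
Σ a^n = 1/(1 − a) = -1/289866;  first 6 digits = (1, 0, 0, 8, 3, 0)

v_17(a) = 3 ≥ 1, so the series converges in ℤ_17 to 1/(1 − a) = 1/(1 − 289867) = -1/289866. Expand this rational in ℤ_17: compute digits iteratively via d_i = x_i mod 17, x_{i+1} = (x_i − d_i)/17. The first 6 digits are (1, 0, 0, 8, 3, 0).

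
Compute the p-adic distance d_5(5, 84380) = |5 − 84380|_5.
d_5(5, 84380) = 1/3125

Step 1 — x − y = 5 − 84380 = -84375. Step 2 — v_5(-84375) = 5 (factor: -84375 = −(5^5 · 27); the sign does not affect v_p). Step 3 — |x − y|_5 = 5^{-5} = 1/3125.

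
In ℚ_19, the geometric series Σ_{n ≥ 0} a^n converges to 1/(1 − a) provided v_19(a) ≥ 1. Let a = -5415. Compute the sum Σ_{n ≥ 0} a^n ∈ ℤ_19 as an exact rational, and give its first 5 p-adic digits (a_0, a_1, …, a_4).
Σ a^n = 1/(1 − a) = 1/5416;  first 5 digits = (1, 0, 4, 18, 15)

v_19(a) = 2 ≥ 1, so the series converges in ℤ_19 to 1/(1 − a) = 1/(1 − (-5415)) = 1/5416. Expand this rational in ℤ_19: compute digits iteratively via d_i = x_i mod 19, x_{i+1} = (x_i − d_i)/19. The first 5 digits are (1, 0, 4, 18, 15).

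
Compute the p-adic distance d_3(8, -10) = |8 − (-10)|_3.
d_3(8, -10) = 1/9

Step 1 — x − y = 8 − (-10) = 18. Step 2 — v_3(18) = 2 (factor: 18 = (3^2 · 2); the sign does not affect v_p). Step 3 — |x − y|_3 = 3^{-2} = 1/9.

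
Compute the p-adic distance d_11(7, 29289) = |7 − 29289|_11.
d_11(7, 29289) = 1/14641

Step 1 — x − y = 7 − 29289 = -29282. Step 2 — v_11(-29282) = 4 (factor: -29282 = −(11^4 · 2); the sign does not affect v_p). Step 3 — |x − y|_11 = 11^{-4} = 1/14641.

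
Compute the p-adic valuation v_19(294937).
v_19(294937) = 3

v_19(n) is the largest exponent k such that 19^k divides n. Factor out: 294937 = 19^3 · 43. (Sign doesn't affect v_p.) So v_19(294937) = 3.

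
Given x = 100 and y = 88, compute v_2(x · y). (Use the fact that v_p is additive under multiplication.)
v_2(8800) = 5

v_p(x) = 2 (factor: 100 = 2^2 · 25); v_p(y) = 3 (factor: 88 = 2^3 · 11). Additivity: v_p(xy) = v_p(x) + v_p(y) = 2 + 3 = 5. (Direct check: xy = 8800 = 2^5 · (275).)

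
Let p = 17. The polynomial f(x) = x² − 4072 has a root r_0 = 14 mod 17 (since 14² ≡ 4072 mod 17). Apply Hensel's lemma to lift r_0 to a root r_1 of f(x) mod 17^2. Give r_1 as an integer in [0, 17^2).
r_1 = 235 (mod 289)

Hensel's recurrence: r_{i+1} = r_i − f(r_i)·(f′(r_i))^{-1} mod 17^{i+2}, with f′(x) = 2x. Iterate:
  r_0 = 14 (mod 17)
  r_1 = 235 (mod 289)
Final: r_1 = 235, and one checks f(r_1) ≡ 0 mod 17^2.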